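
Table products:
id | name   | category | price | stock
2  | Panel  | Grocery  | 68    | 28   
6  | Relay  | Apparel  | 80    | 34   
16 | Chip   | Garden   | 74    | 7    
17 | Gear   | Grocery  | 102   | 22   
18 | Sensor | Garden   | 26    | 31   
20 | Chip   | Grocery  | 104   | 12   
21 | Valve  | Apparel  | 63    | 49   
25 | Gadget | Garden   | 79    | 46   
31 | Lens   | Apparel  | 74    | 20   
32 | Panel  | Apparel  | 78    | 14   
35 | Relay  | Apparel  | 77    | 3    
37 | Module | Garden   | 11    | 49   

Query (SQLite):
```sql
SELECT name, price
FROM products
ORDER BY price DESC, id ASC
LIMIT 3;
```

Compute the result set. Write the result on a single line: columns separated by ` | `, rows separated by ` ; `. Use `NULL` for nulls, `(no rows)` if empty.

Sort by price desc, tiebreak id asc: (104, id=20), (102, id=17), (80, id=6), (79, id=25), (78, id=32), (77, id=35) …. Take first 3.

Chip | 104 ; Gear | 102 ; Relay | 80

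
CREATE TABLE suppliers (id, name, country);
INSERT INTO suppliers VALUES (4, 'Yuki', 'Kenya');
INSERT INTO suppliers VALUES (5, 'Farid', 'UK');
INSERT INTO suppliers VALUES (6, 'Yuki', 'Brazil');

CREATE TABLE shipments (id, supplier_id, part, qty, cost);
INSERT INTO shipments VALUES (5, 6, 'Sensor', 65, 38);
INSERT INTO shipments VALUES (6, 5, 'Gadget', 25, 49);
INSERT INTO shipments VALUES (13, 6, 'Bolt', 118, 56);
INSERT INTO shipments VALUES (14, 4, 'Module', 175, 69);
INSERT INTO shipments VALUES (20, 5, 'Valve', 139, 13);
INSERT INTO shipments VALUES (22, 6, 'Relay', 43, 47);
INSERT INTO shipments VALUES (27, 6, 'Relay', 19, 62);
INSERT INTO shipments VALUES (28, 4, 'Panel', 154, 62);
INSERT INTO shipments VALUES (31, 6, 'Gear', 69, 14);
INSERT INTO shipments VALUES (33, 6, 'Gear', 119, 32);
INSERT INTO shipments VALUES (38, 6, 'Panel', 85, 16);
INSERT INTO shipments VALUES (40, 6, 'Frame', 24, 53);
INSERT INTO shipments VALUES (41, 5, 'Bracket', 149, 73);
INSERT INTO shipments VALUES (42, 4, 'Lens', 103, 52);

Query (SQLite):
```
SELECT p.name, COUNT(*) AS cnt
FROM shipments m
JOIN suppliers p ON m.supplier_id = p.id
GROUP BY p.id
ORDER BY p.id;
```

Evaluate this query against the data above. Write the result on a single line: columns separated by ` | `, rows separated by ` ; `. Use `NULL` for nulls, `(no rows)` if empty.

Yuki | 3 ; Farid | 3 ; Yuki | 8

Join each shipments row to its suppliers via supplier_id.
Group joined rows by suppliers.id; compute COUNT(*) per group.
  4: ids {14, 28, 42} → COUNT(*)=3
  5: ids {6, 20, 41} → COUNT(*)=3
  6: ids {5, 13, 22, 27, 31, 33, 38, 40} → COUNT(*)=8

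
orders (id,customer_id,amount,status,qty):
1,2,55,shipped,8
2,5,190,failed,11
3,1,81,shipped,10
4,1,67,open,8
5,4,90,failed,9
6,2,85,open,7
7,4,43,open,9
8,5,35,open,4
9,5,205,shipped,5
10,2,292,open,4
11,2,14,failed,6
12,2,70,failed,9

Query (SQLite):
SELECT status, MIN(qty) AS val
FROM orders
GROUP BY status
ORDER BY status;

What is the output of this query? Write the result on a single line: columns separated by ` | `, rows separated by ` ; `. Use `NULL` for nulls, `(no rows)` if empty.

failed | 6 ; open | 4 ; shipped | 5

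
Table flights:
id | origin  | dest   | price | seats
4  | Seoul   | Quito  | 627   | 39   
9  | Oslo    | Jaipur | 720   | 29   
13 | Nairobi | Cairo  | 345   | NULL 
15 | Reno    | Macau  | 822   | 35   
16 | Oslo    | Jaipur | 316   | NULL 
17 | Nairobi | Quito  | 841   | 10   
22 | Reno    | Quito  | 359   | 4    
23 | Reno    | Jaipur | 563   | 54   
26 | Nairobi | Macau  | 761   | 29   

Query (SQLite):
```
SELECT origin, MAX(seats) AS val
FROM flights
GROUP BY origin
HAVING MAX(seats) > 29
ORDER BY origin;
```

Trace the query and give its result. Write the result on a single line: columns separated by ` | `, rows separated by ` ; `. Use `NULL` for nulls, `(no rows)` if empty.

Partition flights by origin; compute MAX(seats) within each group.
HAVING: keep groups where MAX(seats) > 29.
  Nairobi: ids {13, 17, 26} → MAX(seats)=29
  Oslo: ids {9, 16} → MAX(seats)=29
  Reno: ids {15, 22, 23} → MAX(seats)=54
  Seoul: ids {4} → MAX(seats)=39

Reno | 54 ; Seoul | 39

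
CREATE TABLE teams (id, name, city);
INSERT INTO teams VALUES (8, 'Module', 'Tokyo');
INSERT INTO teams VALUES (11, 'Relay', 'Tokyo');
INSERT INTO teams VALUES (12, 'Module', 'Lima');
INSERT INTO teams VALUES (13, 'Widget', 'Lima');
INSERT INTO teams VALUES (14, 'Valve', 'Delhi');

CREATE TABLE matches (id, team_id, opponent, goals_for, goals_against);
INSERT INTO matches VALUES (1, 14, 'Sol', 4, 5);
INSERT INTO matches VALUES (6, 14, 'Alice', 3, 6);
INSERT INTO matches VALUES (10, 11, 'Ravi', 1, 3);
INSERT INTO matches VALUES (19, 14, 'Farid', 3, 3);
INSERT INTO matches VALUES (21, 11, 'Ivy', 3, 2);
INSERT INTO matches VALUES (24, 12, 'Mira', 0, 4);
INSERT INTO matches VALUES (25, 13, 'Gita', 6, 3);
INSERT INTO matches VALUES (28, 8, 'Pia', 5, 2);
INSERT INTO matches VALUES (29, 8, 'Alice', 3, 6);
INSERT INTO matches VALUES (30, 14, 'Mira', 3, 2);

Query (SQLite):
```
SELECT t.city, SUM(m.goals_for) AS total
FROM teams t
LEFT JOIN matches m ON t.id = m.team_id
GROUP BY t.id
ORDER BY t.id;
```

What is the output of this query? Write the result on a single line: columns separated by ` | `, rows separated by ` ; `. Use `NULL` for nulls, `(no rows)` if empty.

Tokyo | 8 ; Tokyo | 4 ; Lima | 0 ; Lima | 6 ; Delhi | 13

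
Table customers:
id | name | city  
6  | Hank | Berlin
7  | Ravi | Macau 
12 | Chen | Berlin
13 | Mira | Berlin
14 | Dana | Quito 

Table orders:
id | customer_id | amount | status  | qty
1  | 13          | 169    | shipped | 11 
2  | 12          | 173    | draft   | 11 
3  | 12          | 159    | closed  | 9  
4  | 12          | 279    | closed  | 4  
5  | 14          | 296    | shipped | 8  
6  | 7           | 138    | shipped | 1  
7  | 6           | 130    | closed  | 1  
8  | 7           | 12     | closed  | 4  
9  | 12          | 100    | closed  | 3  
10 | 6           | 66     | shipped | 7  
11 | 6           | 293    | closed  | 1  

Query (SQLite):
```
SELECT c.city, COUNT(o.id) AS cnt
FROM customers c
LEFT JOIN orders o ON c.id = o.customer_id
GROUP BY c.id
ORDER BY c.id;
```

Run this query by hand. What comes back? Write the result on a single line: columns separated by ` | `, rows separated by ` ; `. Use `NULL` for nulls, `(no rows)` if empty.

Berlin | 3 ; Macau | 2 ; Berlin | 4 ; Berlin | 1 ; Quito | 1

LEFT JOIN keeps every customers row; unmatched ones get NULL for orders columns.
Group by customers.id and compute COUNT(o.id). COUNT(col) of an all-NULL group is 0.
  6: ids {7, 10, 11} → COUNT(o.id)=3
  7: ids {6, 8} → COUNT(o.id)=2
  12: ids {2, 3, 4, 9} → COUNT(o.id)=4
  13: ids {1} → COUNT(o.id)=1
  14: ids {5} → COUNT(o.id)=1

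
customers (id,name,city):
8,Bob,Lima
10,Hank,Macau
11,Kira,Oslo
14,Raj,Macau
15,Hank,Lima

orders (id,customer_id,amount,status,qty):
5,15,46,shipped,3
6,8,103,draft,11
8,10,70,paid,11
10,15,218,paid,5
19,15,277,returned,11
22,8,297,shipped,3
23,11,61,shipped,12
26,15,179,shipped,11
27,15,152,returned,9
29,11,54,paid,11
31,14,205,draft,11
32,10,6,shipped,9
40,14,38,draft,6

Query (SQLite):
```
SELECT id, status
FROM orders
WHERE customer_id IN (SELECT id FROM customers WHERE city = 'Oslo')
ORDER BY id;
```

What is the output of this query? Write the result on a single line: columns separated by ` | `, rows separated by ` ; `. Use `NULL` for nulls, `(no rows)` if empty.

23 | shipped ; 29 | paid

Inner query: customers.id where city = 'Oslo'.
Outer: keep orders rows whose customer_id is in that set.
Inner query → {11}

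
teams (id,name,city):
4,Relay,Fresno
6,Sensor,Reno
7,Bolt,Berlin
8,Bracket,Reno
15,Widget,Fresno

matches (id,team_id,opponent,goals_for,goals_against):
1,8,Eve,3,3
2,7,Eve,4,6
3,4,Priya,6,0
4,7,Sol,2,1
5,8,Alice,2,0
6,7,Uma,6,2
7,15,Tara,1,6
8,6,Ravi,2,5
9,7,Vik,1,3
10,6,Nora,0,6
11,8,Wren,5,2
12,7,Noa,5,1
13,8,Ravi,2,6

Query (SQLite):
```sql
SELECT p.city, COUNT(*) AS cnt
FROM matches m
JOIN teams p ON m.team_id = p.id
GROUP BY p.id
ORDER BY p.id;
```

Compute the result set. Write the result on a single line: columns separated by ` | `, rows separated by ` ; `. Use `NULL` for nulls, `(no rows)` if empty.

Fresno | 1 ; Reno | 2 ; Berlin | 5 ; Reno | 4 ; Fresno | 1

Join each matches row to its teams via team_id.
Group joined rows by teams.id; compute COUNT(*) per group.
  4: ids {3} → COUNT(*)=1
  6: ids {8, 10} → COUNT(*)=2
  7: ids {2, 4, 6, 9, 12} → COUNT(*)=5
  8: ids {1, 5, 11, 13} → COUNT(*)=4
  15: ids {7} → COUNT(*)=1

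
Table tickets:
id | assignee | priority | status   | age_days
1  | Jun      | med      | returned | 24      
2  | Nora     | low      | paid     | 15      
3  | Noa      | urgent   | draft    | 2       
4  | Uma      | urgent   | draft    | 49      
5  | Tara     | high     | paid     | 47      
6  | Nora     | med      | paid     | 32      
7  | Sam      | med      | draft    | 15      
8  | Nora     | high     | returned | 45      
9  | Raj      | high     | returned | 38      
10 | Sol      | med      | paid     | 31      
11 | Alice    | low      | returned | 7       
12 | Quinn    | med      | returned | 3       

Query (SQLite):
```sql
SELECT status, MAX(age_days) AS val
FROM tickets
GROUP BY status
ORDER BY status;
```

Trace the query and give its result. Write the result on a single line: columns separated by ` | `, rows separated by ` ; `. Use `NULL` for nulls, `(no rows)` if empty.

draft | 49 ; paid | 47 ; returned | 45

Partition tickets by status; compute MAX(age_days) within each group.
  draft: ids {3, 4, 7} → MAX(age_days)=49
  paid: ids {2, 5, 6, 10} → MAX(age_days)=47
  returned: ids {1, 8, 9, 11, 12} → MAX(age_days)=45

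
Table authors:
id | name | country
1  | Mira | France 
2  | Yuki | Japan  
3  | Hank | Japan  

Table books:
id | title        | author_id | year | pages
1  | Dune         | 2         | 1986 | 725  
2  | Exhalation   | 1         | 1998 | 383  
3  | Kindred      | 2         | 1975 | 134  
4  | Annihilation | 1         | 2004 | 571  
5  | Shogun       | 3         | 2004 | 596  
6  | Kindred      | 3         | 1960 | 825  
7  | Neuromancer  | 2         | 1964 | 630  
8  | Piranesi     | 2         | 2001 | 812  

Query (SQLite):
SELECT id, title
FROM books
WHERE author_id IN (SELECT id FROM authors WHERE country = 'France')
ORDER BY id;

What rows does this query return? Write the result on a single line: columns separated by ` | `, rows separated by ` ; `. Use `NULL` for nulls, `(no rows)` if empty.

Inner query: authors.id where country = 'France'.
Outer: keep books rows whose author_id is in that set.
Inner query → {1}

2 | Exhalation ; 4 | Annihilation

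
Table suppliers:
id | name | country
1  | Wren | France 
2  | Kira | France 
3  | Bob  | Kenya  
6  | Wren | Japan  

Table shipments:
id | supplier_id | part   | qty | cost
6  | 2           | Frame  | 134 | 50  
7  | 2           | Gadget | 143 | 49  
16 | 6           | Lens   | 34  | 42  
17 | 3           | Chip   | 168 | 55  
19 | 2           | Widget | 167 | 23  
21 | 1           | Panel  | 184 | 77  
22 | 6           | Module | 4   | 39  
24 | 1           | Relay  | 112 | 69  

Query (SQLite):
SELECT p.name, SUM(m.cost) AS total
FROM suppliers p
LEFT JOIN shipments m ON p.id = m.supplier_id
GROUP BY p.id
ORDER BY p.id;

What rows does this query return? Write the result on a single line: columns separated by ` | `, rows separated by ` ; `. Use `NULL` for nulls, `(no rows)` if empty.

LEFT JOIN keeps every suppliers row; unmatched ones get NULL for shipments columns.
Group by suppliers.id and compute SUM(m.cost). SUM over an all-NULL group is NULL.
  1: ids {21, 24} → SUM(m.cost)=146
  2: ids {6, 7, 19} → SUM(m.cost)=122
  3: ids {17} → SUM(m.cost)=55
  6: ids {16, 22} → SUM(m.cost)=81

Wren | 146 ; Kira | 122 ; Bob | 55 ; Wren | 81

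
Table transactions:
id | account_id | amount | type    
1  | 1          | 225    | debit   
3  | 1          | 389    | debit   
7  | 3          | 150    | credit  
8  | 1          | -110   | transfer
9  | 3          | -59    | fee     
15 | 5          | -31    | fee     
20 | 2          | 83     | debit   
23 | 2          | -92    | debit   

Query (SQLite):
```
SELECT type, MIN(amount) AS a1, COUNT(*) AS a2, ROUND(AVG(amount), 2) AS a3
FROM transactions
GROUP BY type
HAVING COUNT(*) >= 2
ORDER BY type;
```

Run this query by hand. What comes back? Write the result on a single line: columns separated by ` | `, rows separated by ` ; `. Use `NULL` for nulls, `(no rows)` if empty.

debit | -92 | 4 | 151.25 ; fee | -59 | 2 | -45

Group transactions by type.
Per group compute: MIN(amount), COUNT(*), ROUND(AVG(amount), 2).
HAVING: drop groups with fewer than 2 rows.
  credit: ids {7} → MIN(amount)=150, COUNT(*)=1, ROUND(AVG(amount), 2)=150
  debit: ids {1, 3, 20, 23} → MIN(amount)=-92, COUNT(*)=4, ROUND(AVG(amount), 2)=151.25
  fee: ids {9, 15} → MIN(amount)=-59, COUNT(*)=2, ROUND(AVG(amount), 2)=-45
  transfer: ids {8} → MIN(amount)=-110, COUNT(*)=1, ROUND(AVG(amount), 2)=-110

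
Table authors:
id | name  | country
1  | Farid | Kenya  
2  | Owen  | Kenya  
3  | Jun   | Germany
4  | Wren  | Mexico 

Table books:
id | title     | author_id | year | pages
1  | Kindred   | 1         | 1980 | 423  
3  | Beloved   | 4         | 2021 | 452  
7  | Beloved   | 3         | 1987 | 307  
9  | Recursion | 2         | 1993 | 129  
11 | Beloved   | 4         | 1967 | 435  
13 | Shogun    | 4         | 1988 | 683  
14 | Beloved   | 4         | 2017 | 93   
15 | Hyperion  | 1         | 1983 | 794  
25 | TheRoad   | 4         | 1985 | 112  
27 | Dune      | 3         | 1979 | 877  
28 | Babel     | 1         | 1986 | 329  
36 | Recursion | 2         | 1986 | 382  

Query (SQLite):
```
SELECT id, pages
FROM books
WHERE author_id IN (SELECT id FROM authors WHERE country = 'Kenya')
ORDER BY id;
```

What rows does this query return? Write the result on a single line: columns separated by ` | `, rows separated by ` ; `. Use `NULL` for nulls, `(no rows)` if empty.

1 | 423 ; 9 | 129 ; 15 | 794 ; 28 | 329 ; 36 | 382

Inner query: authors.id where country = 'Kenya'.
Outer: keep books rows whose author_id is in that set.
Inner query → {1, 2}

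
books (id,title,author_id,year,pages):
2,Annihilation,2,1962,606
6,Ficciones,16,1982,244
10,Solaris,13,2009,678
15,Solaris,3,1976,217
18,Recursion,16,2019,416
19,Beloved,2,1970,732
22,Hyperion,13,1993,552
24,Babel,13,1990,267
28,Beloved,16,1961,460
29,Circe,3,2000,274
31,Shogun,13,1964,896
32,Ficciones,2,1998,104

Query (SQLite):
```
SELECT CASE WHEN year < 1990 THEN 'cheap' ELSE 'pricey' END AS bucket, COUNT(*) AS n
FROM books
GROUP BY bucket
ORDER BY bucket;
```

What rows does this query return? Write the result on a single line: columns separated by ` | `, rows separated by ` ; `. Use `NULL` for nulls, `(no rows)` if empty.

cheap | 6 ; pricey | 6

Bucket rows by year < 1990 → 'cheap' else 'pricey'; count each bucket.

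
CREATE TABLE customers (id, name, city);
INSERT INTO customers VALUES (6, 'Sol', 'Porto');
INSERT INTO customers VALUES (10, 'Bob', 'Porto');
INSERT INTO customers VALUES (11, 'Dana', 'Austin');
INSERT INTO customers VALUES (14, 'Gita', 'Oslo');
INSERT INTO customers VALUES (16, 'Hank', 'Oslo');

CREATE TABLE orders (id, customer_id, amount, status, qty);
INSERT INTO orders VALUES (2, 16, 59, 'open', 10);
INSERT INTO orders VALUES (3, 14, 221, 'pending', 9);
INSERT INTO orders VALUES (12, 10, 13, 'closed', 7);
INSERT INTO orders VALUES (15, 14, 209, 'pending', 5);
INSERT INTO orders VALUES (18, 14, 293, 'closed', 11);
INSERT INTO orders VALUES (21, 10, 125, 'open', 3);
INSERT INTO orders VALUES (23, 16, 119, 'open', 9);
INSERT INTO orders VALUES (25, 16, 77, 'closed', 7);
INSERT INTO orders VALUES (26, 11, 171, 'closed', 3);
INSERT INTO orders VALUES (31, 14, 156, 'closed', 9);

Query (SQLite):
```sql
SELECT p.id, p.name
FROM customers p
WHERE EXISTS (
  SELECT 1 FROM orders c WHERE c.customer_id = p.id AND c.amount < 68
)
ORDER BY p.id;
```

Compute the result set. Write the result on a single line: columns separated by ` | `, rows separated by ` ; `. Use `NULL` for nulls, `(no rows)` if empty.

10 | Bob ; 16 | Hank

For each customers row, check whether any orders with matching customer_id has amount < 68.
Keep rows where that is true.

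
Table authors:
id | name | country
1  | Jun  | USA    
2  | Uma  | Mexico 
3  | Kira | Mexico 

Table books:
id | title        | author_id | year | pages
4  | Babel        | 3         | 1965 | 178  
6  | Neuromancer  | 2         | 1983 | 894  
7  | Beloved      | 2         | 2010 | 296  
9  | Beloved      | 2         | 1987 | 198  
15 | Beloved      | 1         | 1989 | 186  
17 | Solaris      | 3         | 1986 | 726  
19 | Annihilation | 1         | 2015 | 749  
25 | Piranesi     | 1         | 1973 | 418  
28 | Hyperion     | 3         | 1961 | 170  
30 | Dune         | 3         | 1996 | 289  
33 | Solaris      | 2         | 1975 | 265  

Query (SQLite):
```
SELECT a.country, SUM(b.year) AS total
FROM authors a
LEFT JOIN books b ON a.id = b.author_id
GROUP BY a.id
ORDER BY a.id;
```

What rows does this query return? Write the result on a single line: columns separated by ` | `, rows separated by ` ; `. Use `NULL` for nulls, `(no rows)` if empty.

LEFT JOIN keeps every authors row; unmatched ones get NULL for books columns.
Group by authors.id and compute SUM(b.year). SUM over an all-NULL group is NULL.
  1: ids {15, 19, 25} → SUM(b.year)=5977
  2: ids {6, 7, 9, 33} → SUM(b.year)=7955
  3: ids {4, 17, 28, 30} → SUM(b.year)=7908

USA | 5977 ; Mexico | 7955 ; Mexico | 7908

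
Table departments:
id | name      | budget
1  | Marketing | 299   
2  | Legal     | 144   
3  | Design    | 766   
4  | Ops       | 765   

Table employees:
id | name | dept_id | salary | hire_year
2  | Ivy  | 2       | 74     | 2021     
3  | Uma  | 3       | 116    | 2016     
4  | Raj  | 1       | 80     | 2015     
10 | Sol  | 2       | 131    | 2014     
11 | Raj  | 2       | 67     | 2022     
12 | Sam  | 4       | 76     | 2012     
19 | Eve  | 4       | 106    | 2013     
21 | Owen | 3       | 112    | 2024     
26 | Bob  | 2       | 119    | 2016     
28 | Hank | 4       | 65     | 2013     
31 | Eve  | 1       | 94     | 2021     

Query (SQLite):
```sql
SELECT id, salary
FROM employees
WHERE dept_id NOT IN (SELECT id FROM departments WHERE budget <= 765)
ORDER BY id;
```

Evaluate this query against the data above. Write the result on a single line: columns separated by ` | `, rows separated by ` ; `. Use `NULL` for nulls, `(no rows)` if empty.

Inner query: departments.id where budget <= 765.
Outer: keep employees rows whose dept_id is not in that set.
Inner query → {1, 2, 4}

3 | 116 ; 21 | 112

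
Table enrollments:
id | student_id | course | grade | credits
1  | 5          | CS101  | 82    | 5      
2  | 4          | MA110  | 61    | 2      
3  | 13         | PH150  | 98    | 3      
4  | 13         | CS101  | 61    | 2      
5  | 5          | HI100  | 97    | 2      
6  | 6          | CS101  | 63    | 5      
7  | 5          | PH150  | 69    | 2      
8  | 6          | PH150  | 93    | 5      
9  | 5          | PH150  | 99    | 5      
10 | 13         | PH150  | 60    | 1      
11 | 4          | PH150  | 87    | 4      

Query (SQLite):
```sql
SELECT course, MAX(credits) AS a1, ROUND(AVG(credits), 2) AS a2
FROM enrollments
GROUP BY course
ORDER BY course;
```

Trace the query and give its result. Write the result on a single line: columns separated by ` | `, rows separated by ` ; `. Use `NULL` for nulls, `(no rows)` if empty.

CS101 | 5 | 4 ; HI100 | 2 | 2 ; MA110 | 2 | 2 ; PH150 | 5 | 3.33

Group enrollments by course.
Per group compute: MAX(credits), ROUND(AVG(credits), 2).
  CS101: ids {1, 4, 6} → MAX(credits)=5, ROUND(AVG(credits), 2)=4
  HI100: ids {5} → MAX(credits)=2, ROUND(AVG(credits), 2)=2
  MA110: ids {2} → MAX(credits)=2, ROUND(AVG(credits), 2)=2
  PH150: ids {3, 7, 8, 9, 10, 11} → MAX(credits)=5, ROUND(AVG(credits), 2)=3.33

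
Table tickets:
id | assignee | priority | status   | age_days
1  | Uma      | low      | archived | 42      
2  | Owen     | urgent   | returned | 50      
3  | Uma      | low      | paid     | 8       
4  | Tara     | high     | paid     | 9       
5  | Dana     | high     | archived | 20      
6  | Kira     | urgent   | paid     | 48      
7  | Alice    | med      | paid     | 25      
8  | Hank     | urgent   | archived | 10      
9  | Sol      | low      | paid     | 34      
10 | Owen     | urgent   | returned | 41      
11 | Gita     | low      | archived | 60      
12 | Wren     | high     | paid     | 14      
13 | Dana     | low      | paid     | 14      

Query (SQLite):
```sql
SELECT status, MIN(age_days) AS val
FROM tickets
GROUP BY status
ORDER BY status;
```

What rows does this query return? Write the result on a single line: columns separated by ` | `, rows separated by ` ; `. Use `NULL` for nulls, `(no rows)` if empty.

archived | 10 ; paid | 8 ; returned | 41

Partition tickets by status; compute MIN(age_days) within each group.
  archived: ids {1, 5, 8, 11} → MIN(age_days)=10
  paid: ids {3, 4, 6, 7, 9, 12, 13} → MIN(age_days)=8
  returned: ids {2, 10} → MIN(age_days)=41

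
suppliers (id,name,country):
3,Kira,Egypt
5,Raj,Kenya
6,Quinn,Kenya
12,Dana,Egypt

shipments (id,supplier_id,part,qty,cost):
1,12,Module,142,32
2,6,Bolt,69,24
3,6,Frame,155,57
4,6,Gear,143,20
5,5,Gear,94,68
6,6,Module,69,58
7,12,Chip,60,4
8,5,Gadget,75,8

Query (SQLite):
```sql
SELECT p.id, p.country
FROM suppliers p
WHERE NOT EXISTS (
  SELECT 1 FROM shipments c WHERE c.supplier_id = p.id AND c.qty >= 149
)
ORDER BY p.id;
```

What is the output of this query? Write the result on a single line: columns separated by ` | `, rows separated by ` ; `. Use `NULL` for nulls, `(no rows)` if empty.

3 | Egypt ; 5 | Kenya ; 12 | Egypt

For each suppliers row, check whether any shipments with matching supplier_id has qty >= 149.
Keep rows where that is false.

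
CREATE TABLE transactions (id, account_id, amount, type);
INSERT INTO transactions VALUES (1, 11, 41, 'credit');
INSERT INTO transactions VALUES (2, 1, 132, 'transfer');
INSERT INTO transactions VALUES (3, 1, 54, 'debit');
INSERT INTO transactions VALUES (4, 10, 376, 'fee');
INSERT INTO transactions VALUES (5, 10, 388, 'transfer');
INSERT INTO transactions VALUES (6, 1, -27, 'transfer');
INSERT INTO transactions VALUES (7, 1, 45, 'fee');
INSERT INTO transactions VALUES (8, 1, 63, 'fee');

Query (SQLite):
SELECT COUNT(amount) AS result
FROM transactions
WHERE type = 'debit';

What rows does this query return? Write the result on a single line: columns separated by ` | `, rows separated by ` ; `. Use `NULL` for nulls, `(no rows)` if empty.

1

Rows where type='debit' → amount values: [54].
COUNT(amount) counts non-NULL values → 1.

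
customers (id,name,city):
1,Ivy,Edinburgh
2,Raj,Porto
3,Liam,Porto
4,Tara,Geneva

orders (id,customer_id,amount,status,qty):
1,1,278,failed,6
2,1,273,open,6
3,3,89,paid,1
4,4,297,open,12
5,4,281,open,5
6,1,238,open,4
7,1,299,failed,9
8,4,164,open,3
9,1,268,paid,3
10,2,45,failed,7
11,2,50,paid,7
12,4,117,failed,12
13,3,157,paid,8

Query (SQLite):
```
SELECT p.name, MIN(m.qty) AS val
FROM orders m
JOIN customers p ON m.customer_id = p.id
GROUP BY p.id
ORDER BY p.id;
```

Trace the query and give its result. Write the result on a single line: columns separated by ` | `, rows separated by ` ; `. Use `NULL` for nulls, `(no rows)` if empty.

Ivy | 3 ; Raj | 7 ; Liam | 1 ; Tara | 3

Join each orders row to its customers via customer_id.
Group joined rows by customers.id; compute MIN(m.qty) per group.
  1: ids {1, 2, 6, 7, 9} → MIN(m.qty)=3
  2: ids {10, 11} → MIN(m.qty)=7
  3: ids {3, 13} → MIN(m.qty)=1
  4: ids {4, 5, 8, 12} → MIN(m.qty)=3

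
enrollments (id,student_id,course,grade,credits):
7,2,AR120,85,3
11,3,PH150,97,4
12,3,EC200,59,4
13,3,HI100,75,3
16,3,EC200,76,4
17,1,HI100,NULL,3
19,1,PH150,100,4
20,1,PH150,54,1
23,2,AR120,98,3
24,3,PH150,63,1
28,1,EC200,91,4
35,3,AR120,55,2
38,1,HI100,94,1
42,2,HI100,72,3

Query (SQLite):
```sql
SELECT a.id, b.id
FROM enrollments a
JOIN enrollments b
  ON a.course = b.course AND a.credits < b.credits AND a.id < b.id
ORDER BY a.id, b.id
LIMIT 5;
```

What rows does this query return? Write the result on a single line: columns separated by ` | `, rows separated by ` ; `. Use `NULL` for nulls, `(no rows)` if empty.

Pairs (a,b) with same course, a.credits < b.credits, a.id < b.id.
course groups: AR120:{7,23,35} EC200:{12,16,28} HI100:{13,17,38,42} PH150:{11,19,20,24}
Ordered by (a.id, b.id); first 5.

38 | 42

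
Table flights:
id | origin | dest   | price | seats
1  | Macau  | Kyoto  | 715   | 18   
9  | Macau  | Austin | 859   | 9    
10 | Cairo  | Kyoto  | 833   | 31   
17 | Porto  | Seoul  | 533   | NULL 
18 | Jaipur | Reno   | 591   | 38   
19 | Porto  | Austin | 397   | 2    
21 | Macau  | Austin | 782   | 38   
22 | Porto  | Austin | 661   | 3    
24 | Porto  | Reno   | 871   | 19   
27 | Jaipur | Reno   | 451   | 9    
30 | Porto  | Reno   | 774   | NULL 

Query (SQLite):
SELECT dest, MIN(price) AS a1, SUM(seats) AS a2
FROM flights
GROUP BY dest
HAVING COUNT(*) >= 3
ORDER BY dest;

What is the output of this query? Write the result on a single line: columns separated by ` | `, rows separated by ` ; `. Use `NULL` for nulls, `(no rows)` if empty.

Austin | 397 | 52 ; Reno | 451 | 66

Group flights by dest.
Per group compute: MIN(price), SUM(seats).
HAVING: drop groups with fewer than 3 rows.
  Austin: ids {9, 19, 21, 22} → MIN(price)=397, SUM(seats)=52
  Kyoto: ids {1, 10} → MIN(price)=715, SUM(seats)=49
  Reno: ids {18, 24, 27, 30} → MIN(price)=451, SUM(seats)=66
  Seoul: ids {17} → MIN(price)=533, SUM(seats)=NULL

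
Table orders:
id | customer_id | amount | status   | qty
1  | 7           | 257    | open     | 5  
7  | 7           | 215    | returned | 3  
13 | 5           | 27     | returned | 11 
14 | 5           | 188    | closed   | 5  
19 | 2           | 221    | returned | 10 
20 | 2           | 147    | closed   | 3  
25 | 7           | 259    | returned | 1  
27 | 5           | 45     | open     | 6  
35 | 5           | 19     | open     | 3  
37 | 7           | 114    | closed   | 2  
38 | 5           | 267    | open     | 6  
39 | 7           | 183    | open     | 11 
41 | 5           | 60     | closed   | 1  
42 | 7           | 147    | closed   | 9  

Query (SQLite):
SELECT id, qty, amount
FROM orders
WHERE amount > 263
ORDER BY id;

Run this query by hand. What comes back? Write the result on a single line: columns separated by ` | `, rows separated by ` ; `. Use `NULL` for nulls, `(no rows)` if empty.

38 | 6 | 267

amount > 263: ids {38}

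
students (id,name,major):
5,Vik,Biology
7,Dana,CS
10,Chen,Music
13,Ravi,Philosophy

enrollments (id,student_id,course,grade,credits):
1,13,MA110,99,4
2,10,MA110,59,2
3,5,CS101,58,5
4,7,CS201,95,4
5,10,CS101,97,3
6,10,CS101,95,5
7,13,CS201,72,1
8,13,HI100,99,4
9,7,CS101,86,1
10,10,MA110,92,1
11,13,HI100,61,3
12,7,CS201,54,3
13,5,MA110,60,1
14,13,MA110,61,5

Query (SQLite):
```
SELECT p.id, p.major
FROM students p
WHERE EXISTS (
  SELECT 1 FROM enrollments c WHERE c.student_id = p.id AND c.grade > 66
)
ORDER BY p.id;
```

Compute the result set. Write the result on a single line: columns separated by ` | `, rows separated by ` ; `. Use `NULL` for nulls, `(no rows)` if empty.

7 | CS ; 10 | Music ; 13 | Philosophy

For each students row, check whether any enrollments with matching student_id has grade > 66.
Keep rows where that is true.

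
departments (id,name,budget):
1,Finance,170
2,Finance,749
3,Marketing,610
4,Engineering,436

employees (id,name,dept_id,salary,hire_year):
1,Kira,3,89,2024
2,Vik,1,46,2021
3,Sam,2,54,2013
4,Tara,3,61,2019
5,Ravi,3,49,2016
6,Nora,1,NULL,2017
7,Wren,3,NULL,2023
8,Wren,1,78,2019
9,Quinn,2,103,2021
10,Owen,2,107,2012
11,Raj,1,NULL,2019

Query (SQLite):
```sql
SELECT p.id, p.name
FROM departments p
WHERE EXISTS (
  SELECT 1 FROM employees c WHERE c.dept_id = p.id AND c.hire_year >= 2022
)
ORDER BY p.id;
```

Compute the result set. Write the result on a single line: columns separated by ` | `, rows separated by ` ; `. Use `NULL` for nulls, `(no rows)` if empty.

3 | Marketing

For each departments row, check whether any employees with matching dept_id has hire_year >= 2022.
Keep rows where that is true.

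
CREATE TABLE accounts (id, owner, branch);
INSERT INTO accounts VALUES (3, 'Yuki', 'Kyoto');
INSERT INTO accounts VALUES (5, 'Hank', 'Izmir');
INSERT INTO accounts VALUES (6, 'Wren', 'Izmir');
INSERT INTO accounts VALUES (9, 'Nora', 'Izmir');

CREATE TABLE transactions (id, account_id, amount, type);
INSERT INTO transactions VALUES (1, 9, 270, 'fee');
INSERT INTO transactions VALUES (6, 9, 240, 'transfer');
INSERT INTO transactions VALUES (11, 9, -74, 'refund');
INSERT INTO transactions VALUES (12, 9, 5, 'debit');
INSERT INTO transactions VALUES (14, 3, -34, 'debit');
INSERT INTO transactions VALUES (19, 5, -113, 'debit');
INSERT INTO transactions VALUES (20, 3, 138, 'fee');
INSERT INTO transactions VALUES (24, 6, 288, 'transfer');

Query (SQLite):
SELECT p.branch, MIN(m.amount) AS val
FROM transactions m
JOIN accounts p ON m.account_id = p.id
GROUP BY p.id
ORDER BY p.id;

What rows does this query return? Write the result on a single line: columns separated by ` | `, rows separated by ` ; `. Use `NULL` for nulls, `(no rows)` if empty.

Kyoto | -34 ; Izmir | -113 ; Izmir | 288 ; Izmir | -74

Join each transactions row to its accounts via account_id.
Group joined rows by accounts.id; compute MIN(m.amount) per group.
  3: ids {14, 20} → MIN(m.amount)=-34
  5: ids {19} → MIN(m.amount)=-113
  6: ids {24} → MIN(m.amount)=288
  9: ids {1, 6, 11, 12} → MIN(m.amount)=-74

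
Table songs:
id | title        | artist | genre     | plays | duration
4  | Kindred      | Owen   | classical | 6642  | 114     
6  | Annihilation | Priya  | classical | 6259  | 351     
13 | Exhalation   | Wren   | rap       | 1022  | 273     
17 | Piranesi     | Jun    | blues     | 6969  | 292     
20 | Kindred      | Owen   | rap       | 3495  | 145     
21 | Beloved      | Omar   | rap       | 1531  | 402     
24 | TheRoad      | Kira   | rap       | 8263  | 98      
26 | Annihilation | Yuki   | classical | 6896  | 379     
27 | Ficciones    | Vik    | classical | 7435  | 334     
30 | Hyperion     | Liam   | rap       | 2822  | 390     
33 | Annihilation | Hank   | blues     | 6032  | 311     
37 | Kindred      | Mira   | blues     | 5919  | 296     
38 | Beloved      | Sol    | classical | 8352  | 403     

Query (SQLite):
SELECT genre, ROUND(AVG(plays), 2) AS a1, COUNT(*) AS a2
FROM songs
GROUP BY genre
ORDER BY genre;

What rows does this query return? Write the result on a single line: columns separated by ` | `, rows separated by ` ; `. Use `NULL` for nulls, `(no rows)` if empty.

blues | 6306.67 | 3 ; classical | 7116.8 | 5 ; rap | 3426.6 | 5

Group songs by genre.
Per group compute: ROUND(AVG(plays), 2), COUNT(*).
  blues: ids {17, 33, 37} → ROUND(AVG(plays), 2)=6306.67, COUNT(*)=3
  classical: ids {4, 6, 26, 27, 38} → ROUND(AVG(plays), 2)=7116.8, COUNT(*)=5
  rap: ids {13, 20, 21, 24, 30} → ROUND(AVG(plays), 2)=3426.6, COUNT(*)=5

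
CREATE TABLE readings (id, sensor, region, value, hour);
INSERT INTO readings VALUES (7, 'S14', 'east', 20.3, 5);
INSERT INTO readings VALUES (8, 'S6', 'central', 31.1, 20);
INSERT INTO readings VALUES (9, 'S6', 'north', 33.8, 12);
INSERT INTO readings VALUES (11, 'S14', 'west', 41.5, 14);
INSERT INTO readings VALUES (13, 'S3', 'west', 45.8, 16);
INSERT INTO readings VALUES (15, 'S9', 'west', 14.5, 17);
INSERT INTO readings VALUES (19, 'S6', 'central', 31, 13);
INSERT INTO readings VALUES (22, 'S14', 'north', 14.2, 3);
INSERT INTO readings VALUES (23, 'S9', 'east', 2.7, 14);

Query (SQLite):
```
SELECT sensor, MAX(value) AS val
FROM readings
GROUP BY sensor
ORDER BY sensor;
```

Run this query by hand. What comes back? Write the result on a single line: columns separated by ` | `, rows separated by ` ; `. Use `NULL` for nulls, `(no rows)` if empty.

Partition readings by sensor; compute MAX(value) within each group.
  S14: ids {7, 11, 22} → MAX(value)=41.5
  S3: ids {13} → MAX(value)=45.8
  S6: ids {8, 9, 19} → MAX(value)=33.8
  S9: ids {15, 23} → MAX(value)=14.5

S14 | 41.5 ; S3 | 45.8 ; S6 | 33.8 ; S9 | 14.5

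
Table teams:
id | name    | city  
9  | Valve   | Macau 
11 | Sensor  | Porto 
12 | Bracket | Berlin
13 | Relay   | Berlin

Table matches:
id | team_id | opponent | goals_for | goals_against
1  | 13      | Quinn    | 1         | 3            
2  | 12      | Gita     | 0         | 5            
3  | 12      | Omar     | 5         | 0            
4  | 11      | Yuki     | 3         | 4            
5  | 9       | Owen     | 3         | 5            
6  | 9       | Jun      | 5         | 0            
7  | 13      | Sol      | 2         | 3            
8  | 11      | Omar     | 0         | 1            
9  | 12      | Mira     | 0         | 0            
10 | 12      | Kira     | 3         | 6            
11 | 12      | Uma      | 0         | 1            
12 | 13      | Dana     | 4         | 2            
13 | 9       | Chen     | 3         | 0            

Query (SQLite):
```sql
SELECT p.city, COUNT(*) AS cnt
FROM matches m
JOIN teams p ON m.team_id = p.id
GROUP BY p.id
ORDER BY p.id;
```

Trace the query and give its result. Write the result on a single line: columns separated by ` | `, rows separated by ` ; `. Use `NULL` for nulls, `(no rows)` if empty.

Join each matches row to its teams via team_id.
Group joined rows by teams.id; compute COUNT(*) per group.
  9: ids {5, 6, 13} → COUNT(*)=3
  11: ids {4, 8} → COUNT(*)=2
  12: ids {2, 3, 9, 10, 11} → COUNT(*)=5
  13: ids {1, 7, 12} → COUNT(*)=3

Macau | 3 ; Porto | 2 ; Berlin | 5 ; Berlin | 3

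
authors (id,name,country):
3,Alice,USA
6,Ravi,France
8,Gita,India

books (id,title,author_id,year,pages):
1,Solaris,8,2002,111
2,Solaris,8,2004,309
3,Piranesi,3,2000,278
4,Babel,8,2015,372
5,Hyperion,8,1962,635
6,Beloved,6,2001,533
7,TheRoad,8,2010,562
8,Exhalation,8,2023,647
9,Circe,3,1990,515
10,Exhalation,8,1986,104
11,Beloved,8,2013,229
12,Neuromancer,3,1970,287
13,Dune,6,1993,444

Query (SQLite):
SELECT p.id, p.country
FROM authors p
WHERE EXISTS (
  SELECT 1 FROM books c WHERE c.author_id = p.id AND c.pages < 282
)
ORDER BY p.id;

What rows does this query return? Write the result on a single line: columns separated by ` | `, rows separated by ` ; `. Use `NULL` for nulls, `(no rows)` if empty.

For each authors row, check whether any books with matching author_id has pages < 282.
Keep rows where that is true.

3 | USA ; 8 | India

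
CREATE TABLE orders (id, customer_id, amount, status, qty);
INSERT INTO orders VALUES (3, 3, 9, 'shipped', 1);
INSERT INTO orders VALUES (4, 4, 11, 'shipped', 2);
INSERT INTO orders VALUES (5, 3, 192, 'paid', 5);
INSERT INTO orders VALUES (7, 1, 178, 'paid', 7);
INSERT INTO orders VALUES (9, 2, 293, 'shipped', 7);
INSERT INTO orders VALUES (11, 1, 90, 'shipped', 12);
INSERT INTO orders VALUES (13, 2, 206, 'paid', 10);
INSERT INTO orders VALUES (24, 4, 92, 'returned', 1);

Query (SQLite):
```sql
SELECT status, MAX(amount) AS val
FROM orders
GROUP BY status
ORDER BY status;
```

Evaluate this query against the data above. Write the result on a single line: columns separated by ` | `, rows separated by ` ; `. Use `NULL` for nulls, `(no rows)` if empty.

Partition orders by status; compute MAX(amount) within each group.
  paid: ids {5, 7, 13} → MAX(amount)=206
  returned: ids {24} → MAX(amount)=92
  shipped: ids {3, 4, 9, 11} → MAX(amount)=293

paid | 206 ; returned | 92 ; shipped | 293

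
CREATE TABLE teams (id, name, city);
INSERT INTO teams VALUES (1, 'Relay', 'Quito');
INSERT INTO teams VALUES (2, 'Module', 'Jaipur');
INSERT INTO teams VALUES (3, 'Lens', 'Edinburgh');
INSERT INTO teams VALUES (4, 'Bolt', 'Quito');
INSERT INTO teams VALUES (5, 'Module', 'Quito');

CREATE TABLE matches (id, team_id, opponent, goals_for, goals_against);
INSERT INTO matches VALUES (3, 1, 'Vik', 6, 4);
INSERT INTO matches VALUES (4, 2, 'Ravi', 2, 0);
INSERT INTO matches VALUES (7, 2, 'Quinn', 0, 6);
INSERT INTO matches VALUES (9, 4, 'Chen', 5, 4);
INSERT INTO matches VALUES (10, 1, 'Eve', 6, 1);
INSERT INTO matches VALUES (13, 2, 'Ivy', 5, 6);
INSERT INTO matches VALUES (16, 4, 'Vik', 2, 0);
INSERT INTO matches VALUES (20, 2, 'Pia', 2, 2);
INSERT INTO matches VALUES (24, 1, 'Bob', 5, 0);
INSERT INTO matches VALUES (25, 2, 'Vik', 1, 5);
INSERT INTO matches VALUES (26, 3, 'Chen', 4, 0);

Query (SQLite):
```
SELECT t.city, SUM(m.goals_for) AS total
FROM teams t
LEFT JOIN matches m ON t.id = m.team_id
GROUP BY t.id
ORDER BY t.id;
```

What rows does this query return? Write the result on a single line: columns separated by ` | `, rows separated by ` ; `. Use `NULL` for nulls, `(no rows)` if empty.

LEFT JOIN keeps every teams row; unmatched ones get NULL for matches columns.
Group by teams.id and compute SUM(m.goals_for). SUM over an all-NULL group is NULL.
  1: ids {3, 10, 24} → SUM(m.goals_for)=17
  2: ids {4, 7, 13, 20, 25} → SUM(m.goals_for)=10
  3: ids {26} → SUM(m.goals_for)=4
  4: ids {9, 16} → SUM(m.goals_for)=7
  5: ids {—} → SUM(m.goals_for)=NULL

Quito | 17 ; Jaipur | 10 ; Edinburgh | 4 ; Quito | 7 ; Quito | NULL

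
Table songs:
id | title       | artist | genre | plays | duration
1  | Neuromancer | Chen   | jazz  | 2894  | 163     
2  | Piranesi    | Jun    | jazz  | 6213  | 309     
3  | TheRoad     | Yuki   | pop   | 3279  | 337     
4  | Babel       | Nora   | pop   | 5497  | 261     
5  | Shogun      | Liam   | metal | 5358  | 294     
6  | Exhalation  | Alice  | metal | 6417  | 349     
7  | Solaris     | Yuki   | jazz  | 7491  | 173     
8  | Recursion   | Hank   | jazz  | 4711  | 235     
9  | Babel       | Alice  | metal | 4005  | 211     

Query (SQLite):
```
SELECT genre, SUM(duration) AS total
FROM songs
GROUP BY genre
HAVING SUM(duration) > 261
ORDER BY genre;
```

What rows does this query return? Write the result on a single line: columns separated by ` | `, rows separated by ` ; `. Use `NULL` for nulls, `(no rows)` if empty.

jazz | 880 ; metal | 854 ; pop | 598

Partition songs by genre; compute SUM(duration) within each group.
HAVING: keep groups where SUM(duration) > 261.
  jazz: ids {1, 2, 7, 8} → SUM(duration)=880
  metal: ids {5, 6, 9} → SUM(duration)=854
  pop: ids {3, 4} → SUM(duration)=598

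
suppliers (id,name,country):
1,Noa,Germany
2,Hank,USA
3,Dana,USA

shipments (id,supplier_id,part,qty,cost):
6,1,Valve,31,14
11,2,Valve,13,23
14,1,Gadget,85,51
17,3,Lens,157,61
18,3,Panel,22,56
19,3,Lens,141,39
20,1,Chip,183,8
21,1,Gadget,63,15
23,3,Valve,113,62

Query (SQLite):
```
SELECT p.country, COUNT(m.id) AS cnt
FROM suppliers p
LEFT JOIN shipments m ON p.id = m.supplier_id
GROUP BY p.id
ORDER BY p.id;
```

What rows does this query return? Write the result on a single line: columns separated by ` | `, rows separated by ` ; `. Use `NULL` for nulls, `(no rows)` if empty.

Germany | 4 ; USA | 1 ; USA | 4

LEFT JOIN keeps every suppliers row; unmatched ones get NULL for shipments columns.
Group by suppliers.id and compute COUNT(m.id). COUNT(col) of an all-NULL group is 0.
  1: ids {6, 14, 20, 21} → COUNT(m.id)=4
  2: ids {11} → COUNT(m.id)=1
  3: ids {17, 18, 19, 23} → COUNT(m.id)=4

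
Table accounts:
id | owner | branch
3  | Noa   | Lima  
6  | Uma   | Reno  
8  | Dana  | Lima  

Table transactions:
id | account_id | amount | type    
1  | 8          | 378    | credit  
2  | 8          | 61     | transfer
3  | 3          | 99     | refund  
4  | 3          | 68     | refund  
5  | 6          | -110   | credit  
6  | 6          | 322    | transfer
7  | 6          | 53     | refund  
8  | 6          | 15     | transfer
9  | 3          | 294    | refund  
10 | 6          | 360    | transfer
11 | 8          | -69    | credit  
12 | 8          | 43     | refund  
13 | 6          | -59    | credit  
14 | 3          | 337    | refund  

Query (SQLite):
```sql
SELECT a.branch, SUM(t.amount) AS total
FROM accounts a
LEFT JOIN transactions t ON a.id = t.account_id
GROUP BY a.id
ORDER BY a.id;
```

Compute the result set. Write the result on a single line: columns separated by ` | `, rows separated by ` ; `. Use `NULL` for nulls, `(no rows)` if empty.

Lima | 798 ; Reno | 581 ; Lima | 413

LEFT JOIN keeps every accounts row; unmatched ones get NULL for transactions columns.
Group by accounts.id and compute SUM(t.amount). SUM over an all-NULL group is NULL.
  3: ids {3, 4, 9, 14} → SUM(t.amount)=798
  6: ids {5, 6, 7, 8, 10, 13} → SUM(t.amount)=581
  8: ids {1, 2, 11, 12} → SUM(t.amount)=413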